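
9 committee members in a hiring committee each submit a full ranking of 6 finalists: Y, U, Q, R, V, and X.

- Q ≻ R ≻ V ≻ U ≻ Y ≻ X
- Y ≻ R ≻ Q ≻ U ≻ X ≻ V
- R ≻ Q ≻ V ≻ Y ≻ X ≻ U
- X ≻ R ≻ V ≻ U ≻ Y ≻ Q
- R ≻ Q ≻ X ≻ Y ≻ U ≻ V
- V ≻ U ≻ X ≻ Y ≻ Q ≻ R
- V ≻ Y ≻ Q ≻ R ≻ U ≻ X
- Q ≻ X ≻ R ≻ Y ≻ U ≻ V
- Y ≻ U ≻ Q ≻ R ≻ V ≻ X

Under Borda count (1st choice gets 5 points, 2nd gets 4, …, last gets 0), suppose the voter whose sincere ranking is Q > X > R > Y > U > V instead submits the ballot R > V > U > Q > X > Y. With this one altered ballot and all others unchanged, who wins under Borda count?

Borda totals with the altered ballot: Y 22, U 19, Q 25, R 31, V 24, X 14.
The winner is unchanged: still R.

R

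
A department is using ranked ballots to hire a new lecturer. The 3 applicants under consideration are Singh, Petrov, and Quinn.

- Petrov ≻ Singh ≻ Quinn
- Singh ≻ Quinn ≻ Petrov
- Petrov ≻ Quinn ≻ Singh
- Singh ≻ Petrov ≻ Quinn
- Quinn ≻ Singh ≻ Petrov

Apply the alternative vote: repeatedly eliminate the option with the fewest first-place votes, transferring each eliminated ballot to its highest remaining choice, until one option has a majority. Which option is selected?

Singh

Round 1: Singh 2, Petrov 2, Quinn 1. Quinn has the fewest and is eliminated.
Round 2: Singh 3, Petrov 2. Singh has a majority.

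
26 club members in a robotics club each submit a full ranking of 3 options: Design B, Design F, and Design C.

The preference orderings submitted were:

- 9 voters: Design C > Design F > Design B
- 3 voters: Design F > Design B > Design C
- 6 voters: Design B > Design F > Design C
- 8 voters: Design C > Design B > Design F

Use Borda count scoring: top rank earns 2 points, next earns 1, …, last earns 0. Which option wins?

Borda scores:
  Design B: 9·0 + 3·1 + 6·2 + 8·1 = 23
  Design F: 9·1 + 3·2 + 6·1 + 8·0 = 21
  Design C: 9·2 + 3·0 + 6·0 + 8·2 = 34
Design C has the highest total.

Design C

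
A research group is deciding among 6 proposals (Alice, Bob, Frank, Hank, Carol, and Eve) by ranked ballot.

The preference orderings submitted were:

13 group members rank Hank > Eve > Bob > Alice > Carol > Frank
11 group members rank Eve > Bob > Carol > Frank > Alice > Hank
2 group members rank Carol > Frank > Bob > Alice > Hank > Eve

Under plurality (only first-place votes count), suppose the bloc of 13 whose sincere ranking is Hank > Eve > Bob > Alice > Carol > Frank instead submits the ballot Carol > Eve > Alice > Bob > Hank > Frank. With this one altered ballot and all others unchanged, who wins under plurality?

Carol

First-place totals with the altered ballot: Alice 0, Bob 0, Frank 0, Hank 0, Carol 15, Eve 11.
The switch changes the winner from Hank to Carol.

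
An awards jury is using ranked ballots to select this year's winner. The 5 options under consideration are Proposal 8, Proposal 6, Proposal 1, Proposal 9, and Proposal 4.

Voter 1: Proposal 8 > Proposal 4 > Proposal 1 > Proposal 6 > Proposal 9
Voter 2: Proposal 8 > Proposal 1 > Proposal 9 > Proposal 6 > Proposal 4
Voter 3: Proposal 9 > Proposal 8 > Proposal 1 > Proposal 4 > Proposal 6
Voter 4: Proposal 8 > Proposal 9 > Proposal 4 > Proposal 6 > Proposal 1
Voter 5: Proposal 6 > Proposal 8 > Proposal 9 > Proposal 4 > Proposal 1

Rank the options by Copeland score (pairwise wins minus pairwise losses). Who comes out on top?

Proposal 8

Pairwise results:
  Proposal 8 vs Proposal 6: Proposal 8 wins 4–1.
  Proposal 8 vs Proposal 1: Proposal 8 wins 5–0.
  Proposal 8 vs Proposal 9: Proposal 8 wins 4–1.
  Proposal 8 vs Proposal 4: Proposal 8 wins 5–0.
  Proposal 6 vs Proposal 1: Proposal 1 wins 3–2.
  Proposal 6 vs Proposal 9: Proposal 9 wins 3–2.
  Proposal 6 vs Proposal 4: Proposal 4 wins 3–2.
  Proposal 1 vs Proposal 9: Proposal 9 wins 3–2.
  Proposal 1 vs Proposal 4: Proposal 4 wins 3–2.
  Proposal 9 vs Proposal 4: Proposal 9 wins 4–1.
Copeland scores (wins − losses):
  Proposal 8: 4 − 0 = 4
  Proposal 6: 0 − 4 = -4
  Proposal 1: 1 − 3 = -2
  Proposal 9: 3 − 1 = 2
  Proposal 4: 2 − 2 = 0
Proposal 8 has the best Copeland score.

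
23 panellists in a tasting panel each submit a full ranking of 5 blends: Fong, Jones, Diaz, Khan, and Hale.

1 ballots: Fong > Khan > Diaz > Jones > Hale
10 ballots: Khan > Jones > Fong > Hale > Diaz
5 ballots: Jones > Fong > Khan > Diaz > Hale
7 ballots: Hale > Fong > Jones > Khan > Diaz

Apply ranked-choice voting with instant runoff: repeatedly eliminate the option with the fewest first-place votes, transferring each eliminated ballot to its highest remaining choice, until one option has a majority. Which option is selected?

Round 1: Khan 10, Hale 7, Jones 5, Fong 1, Diaz 0. Diaz has the fewest and is eliminated.
Round 2: Khan 10, Hale 7, Jones 5, Fong 1. Fong has the fewest and is eliminated.
Round 3: Khan 11, Hale 7, Jones 5. Jones has the fewest and is eliminated.
Round 4: Khan 16, Hale 7. Khan has a majority.

Khan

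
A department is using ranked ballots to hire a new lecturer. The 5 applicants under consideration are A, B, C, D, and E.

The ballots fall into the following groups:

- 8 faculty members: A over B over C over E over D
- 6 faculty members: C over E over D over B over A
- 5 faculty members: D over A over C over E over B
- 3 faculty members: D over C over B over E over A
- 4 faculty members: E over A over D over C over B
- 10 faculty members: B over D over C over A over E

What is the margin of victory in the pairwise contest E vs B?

6

Ballots ranking E above B: 6+5+4 = 15.
Ballots ranking B above E: 8+3+10 = 21.
B wins 21–15, a margin of 6.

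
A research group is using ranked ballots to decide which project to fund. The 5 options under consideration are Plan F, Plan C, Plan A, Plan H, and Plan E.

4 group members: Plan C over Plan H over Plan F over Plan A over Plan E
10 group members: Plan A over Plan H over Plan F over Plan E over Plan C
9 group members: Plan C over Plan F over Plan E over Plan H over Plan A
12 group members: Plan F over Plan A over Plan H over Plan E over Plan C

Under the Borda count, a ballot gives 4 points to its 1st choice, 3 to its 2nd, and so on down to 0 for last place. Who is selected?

Borda scores:
  Plan F: 4·2 + 10·2 + 9·3 + 12·4 = 103
  Plan C: 4·4 + 10·0 + 9·4 + 12·0 = 52
  Plan A: 4·1 + 10·4 + 9·0 + 12·3 = 80
  Plan H: 4·3 + 10·3 + 9·1 + 12·2 = 75
  Plan E: 4·0 + 10·1 + 9·2 + 12·1 = 40
Plan F has the highest total.

Plan F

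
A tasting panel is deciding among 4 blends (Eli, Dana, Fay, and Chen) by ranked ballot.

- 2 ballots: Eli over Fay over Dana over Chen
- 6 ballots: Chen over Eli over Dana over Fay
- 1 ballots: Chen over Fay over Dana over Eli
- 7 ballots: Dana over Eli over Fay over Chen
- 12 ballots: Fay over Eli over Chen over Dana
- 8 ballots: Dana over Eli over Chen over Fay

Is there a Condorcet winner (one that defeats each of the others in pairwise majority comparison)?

Head-to-head results (36 voters total):
Eli vs Dana: Eli wins 20–16.
Eli vs Fay: Eli wins 23–13.
Eli vs Chen: Eli wins 29–7.
Dana vs Fay: Dana wins 21–15.
Dana vs Chen: Chen wins 19–17.
Fay vs Chen: Fay wins 21–15.
Eli beats each rival — Dana (20–16), Fay (23–13), Chen (29–7) — so Eli is the Condorcet winner.

Yes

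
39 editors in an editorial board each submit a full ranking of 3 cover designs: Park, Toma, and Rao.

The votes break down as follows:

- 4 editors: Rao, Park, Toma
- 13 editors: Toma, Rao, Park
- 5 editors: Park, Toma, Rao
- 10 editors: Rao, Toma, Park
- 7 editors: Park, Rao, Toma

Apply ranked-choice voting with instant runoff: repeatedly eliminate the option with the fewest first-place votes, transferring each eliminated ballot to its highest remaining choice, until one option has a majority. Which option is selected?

Round 1: Rao 14, Toma 13, Park 12. Park has the fewest and is eliminated.
Round 2: Rao 21, Toma 18. Rao has a majority.

Rao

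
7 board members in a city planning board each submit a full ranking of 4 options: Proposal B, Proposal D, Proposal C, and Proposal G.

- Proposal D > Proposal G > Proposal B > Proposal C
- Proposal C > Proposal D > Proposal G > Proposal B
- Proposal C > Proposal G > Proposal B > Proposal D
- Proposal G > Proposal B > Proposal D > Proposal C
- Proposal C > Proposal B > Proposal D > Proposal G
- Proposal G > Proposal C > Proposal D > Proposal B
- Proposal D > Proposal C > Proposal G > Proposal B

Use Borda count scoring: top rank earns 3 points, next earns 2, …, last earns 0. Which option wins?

Proposal C

Borda scores:
  Proposal B: 1 + 0 + 1 + 2 + 2 + 0 + 0 = 6
  Proposal D: 3 + 2 + 0 + 1 + 1 + 1 + 3 = 11
  Proposal C: 0 + 3 + 3 + 0 + 3 + 2 + 2 = 13
  Proposal G: 2 + 1 + 2 + 3 + 0 + 3 + 1 = 12
Proposal C has the highest total.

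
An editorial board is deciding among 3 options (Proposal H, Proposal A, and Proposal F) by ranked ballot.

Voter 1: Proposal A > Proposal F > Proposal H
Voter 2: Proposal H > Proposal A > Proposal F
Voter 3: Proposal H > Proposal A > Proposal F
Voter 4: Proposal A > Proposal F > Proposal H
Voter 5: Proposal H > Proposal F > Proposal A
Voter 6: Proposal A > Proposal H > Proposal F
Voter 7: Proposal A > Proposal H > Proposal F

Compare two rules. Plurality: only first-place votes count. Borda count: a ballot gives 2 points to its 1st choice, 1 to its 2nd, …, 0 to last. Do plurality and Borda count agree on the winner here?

Plurality first-place counts: Proposal H 3, Proposal A 4, Proposal F 0 → Proposal A.
Borda totals: Proposal H 8, Proposal A 10, Proposal F 3 → Proposal A.
The two rules agree on Proposal A.

Yes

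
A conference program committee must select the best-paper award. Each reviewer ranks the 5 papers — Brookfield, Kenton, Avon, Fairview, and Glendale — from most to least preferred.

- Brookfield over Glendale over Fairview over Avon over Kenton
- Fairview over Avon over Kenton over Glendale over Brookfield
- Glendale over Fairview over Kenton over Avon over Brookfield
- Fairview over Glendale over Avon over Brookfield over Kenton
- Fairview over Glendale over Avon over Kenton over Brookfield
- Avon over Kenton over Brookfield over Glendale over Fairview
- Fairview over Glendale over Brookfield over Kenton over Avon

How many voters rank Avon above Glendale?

Ballots ranking Avon above Glendale: 2.
Ballots ranking Glendale above Avon: 5.
So 2 of 7 voters prefer Avon to Glendale.

2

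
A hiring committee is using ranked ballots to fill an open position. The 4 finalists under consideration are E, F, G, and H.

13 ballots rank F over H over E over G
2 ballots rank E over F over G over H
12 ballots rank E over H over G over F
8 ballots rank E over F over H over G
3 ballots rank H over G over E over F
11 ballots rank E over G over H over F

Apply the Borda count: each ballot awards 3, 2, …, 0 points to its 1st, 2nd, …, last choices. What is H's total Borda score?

Borda scores:
  E: 13·1 + 2·3 + 12·3 + 8·3 + 3·1 + 11·3 = 115
  F: 13·3 + 2·2 + 12·0 + 8·2 + 3·0 + 11·0 = 59
  G: 13·0 + 2·1 + 12·1 + 8·0 + 3·2 + 11·2 = 42
  H: 13·2 + 2·0 + 12·2 + 8·1 + 3·3 + 11·1 = 78

78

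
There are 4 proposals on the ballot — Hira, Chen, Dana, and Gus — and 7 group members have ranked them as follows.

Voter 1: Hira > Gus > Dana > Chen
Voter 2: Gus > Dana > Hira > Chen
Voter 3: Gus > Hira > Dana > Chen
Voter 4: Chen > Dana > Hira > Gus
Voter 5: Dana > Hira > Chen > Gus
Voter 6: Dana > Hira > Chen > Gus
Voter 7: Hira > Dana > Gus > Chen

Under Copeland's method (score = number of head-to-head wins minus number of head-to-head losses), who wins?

Pairwise results:
  Hira vs Chen: Hira wins 6–1.
  Hira vs Dana: Dana wins 4–3.
  Hira vs Gus: Hira wins 5–2.
  Chen vs Dana: Dana wins 6–1.
  Chen vs Gus: Gus wins 4–3.
  Dana vs Gus: Dana wins 4–3.
Copeland scores (wins − losses):
  Hira: 2 − 1 = 1
  Chen: 0 − 3 = -3
  Dana: 3 − 0 = 3
  Gus: 1 − 2 = -1
Dana has the best Copeland score.

Dana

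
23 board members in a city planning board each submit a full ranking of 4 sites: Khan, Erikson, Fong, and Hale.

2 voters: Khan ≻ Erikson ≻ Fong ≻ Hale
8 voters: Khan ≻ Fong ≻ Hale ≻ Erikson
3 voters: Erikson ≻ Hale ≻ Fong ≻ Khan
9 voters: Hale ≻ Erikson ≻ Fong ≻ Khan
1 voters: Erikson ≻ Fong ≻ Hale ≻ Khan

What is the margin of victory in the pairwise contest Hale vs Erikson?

11

Ballots ranking Hale above Erikson: 8+9 = 17.
Ballots ranking Erikson above Hale: 2+3+1 = 6.
Hale wins 17–6, a margin of 11.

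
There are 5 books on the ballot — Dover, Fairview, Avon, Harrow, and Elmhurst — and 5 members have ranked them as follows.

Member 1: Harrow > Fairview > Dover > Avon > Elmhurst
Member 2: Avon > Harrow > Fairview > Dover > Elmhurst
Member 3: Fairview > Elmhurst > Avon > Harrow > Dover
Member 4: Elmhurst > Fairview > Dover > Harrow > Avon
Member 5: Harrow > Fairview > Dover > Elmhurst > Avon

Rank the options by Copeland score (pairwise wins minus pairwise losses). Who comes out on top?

Harrow

Pairwise results:
  Dover vs Fairview: Fairview wins 5–0.
  Dover vs Avon: Dover wins 3–2.
  Dover vs Harrow: Harrow wins 4–1.
  Dover vs Elmhurst: Dover wins 3–2.
  Fairview vs Avon: Fairview wins 4–1.
  Fairview vs Harrow: Harrow wins 3–2.
  Fairview vs Elmhurst: Fairview wins 4–1.
  Avon vs Harrow: Harrow wins 3–2.
  Avon vs Elmhurst: Elmhurst wins 3–2.
  Harrow vs Elmhurst: Harrow wins 3–2.
Copeland scores (wins − losses):
  Dover: 2 − 2 = 0
  Fairview: 3 − 1 = 2
  Avon: 0 − 4 = -4
  Harrow: 4 − 0 = 4
  Elmhurst: 1 − 3 = -2
Harrow has the best Copeland score.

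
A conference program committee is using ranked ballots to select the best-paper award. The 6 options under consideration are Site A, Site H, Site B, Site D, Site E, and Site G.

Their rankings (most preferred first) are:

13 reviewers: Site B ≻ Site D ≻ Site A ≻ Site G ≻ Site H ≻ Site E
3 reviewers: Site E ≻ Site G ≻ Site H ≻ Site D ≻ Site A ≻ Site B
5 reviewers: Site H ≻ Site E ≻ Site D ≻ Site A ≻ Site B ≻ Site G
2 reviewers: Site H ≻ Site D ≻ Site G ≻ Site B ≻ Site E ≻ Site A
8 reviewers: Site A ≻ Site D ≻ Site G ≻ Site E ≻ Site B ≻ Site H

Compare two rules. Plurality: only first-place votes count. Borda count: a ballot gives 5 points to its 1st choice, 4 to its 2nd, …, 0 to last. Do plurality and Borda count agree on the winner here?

No

Plurality first-place counts: Site A 8, Site H 7, Site B 13, Site D 0, Site E 3, Site G 0 → Site B.
Borda totals: Site A 92, Site H 57, Site B 82, Site D 113, Site E 53, Site G 68 → Site D.
The two rules disagree: plurality picks Site B, Borda picks Site D.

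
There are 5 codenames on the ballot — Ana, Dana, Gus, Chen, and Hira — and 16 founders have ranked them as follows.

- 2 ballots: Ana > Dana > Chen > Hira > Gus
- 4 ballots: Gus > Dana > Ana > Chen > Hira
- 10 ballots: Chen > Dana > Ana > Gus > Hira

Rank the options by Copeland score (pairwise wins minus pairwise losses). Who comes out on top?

Chen

Pairwise results:
  Ana vs Dana: Dana wins 14–2.
  Ana vs Gus: Ana wins 12–4.
  Ana vs Chen: Chen wins 10–6.
  Ana vs Hira: Ana wins 16–0.
  Dana vs Gus: Dana wins 12–4.
  Dana vs Chen: Chen wins 10–6.
  Dana vs Hira: Dana wins 16–0.
  Gus vs Chen: Chen wins 12–4.
  Gus vs Hira: Gus wins 14–2.
  Chen vs Hira: Chen wins 16–0.
Copeland scores (wins − losses):
  Ana: 2 − 2 = 0
  Dana: 3 − 1 = 2
  Gus: 1 − 3 = -2
  Chen: 4 − 0 = 4
  Hira: 0 − 4 = -4
Chen has the best Copeland score.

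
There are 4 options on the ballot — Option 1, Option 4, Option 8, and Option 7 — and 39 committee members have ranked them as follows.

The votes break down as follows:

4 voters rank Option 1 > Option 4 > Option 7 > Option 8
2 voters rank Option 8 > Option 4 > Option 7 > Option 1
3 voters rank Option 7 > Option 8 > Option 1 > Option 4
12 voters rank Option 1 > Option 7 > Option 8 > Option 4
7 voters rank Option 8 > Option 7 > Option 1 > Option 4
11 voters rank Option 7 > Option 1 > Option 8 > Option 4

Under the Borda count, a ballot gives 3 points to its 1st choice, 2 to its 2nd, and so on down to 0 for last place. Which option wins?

Option 7

Borda scores:
  Option 1: 4·3 + 2·0 + 3·1 + 12·3 + 7·1 + 11·2 = 80
  Option 4: 4·2 + 2·2 + 3·0 + 12·0 + 7·0 + 11·0 = 12
  Option 8: 4·0 + 2·3 + 3·2 + 12·1 + 7·3 + 11·1 = 56
  Option 7: 4·1 + 2·1 + 3·3 + 12·2 + 7·2 + 11·3 = 86
Option 7 has the highest total.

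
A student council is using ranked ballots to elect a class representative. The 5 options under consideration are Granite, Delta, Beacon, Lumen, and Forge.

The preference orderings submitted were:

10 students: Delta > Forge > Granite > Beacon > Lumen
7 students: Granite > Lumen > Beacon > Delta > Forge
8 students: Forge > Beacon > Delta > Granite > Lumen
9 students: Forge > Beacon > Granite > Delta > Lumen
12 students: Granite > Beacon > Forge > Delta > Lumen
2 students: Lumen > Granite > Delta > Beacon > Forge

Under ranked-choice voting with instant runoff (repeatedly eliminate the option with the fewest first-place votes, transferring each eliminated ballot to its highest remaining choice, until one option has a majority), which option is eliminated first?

Beacon

Round 1: Granite 19, Forge 17, Delta 10, Lumen 2, Beacon 0. Beacon has the fewest and is eliminated.
Round 2: Granite 19, Forge 17, Delta 10, Lumen 2. Lumen has the fewest and is eliminated.
Round 3: Granite 21, Forge 17, Delta 10. Delta has the fewest and is eliminated.
Round 4: Forge 27, Granite 21. Forge has a majority.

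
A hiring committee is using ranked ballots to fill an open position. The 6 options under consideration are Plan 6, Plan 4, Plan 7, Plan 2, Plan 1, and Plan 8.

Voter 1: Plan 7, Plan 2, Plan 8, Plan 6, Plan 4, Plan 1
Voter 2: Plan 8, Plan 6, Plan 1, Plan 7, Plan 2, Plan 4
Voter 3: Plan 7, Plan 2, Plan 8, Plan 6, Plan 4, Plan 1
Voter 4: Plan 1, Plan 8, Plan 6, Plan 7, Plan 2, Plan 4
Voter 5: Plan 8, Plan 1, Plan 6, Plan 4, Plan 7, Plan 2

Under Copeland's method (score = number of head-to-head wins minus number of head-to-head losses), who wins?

Plan 8

Pairwise results:
  Plan 6 vs Plan 4: Plan 6 wins 5–0.
  Plan 6 vs Plan 7: Plan 6 wins 3–2.
  Plan 6 vs Plan 2: Plan 6 wins 3–2.
  Plan 6 vs Plan 1: Plan 6 wins 3–2.
  Plan 6 vs Plan 8: Plan 8 wins 5–0.
  Plan 4 vs Plan 7: Plan 7 wins 4–1.
  Plan 4 vs Plan 2: Plan 2 wins 4–1.
  Plan 4 vs Plan 1: Plan 1 wins 3–2.
  Plan 4 vs Plan 8: Plan 8 wins 5–0.
  Plan 7 vs Plan 2: Plan 7 wins 5–0.
  Plan 7 vs Plan 1: Plan 1 wins 3–2.
  Plan 7 vs Plan 8: Plan 8 wins 3–2.
  Plan 2 vs Plan 1: Plan 1 wins 3–2.
  Plan 2 vs Plan 8: Plan 8 wins 3–2.
  Plan 1 vs Plan 8: Plan 8 wins 4–1.
Copeland scores (wins − losses):
  Plan 6: 4 − 1 = 3
  Plan 4: 0 − 5 = -5
  Plan 7: 2 − 3 = -1
  Plan 2: 1 − 4 = -3
  Plan 1: 3 − 2 = 1
  Plan 8: 5 − 0 = 5
Plan 8 has the best Copeland score.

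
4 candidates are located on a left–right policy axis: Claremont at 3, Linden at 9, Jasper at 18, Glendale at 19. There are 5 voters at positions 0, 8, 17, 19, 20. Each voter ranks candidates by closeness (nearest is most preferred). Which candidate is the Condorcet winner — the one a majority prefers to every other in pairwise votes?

With single-peaked preferences on a line, the Condorcet winner is the candidate closest to the median voter.
The median voter (position 17) is closest to Jasper at 18.
Check: Jasper vs Glendale — voters closer to Jasper: 3 of 5.

Jasper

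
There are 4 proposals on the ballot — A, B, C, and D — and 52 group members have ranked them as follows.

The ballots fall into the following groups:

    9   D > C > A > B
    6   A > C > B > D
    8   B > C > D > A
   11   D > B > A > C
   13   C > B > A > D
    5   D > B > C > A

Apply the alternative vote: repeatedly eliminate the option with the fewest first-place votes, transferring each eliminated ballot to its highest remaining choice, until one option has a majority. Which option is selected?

C

Round 1: D 25, C 13, B 8, A 6. A has the fewest and is eliminated.
Round 2: D 25, C 19, B 8. B has the fewest and is eliminated.
Round 3: C 27, D 25. C has a majority.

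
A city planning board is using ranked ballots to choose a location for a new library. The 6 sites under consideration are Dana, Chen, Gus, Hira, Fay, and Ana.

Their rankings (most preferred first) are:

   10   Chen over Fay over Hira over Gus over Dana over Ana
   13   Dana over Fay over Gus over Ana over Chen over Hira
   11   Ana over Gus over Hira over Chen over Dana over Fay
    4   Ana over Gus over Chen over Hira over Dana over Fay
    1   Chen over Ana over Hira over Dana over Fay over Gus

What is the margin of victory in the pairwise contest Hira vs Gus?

17

Ballots ranking Hira above Gus: 10+1 = 11.
Ballots ranking Gus above Hira: 13+11+4 = 28.
Gus wins 28–11, a margin of 17.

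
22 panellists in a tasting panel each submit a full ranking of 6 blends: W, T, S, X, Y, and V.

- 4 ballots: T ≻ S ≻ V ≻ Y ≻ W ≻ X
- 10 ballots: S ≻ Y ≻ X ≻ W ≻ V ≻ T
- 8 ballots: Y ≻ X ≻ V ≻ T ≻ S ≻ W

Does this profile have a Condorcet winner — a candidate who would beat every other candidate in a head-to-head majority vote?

Head-to-head results (22 voters total):
W vs T: T wins 12–10.
W vs S: S wins 22–0.
W vs X: X wins 18–4.
W vs Y: Y wins 22–0.
W vs V: V wins 12–10.
T vs S: T wins 12–10.
T vs X: X wins 18–4.
T vs Y: Y wins 18–4.
T vs V: V wins 18–4.
S vs X: S wins 14–8.
S vs Y: S wins 14–8.
S vs V: S wins 14–8.
X vs Y: Y wins 22–0.
X vs V: X wins 18–4.
Y vs V: Y wins 18–4.
No candidate beats all others: T beats S beats X beats T, a majority cycle.

No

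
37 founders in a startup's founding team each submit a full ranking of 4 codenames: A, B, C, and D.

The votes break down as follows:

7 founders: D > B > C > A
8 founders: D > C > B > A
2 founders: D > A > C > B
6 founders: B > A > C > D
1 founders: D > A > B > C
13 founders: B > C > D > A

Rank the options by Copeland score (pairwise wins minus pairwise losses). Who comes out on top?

B

Pairwise results:
  A vs B: B wins 34–3.
  A vs C: C wins 28–9.
  A vs D: D wins 31–6.
  B vs C: B wins 27–10.
  B vs D: B wins 19–18.
  C vs D: C wins 19–18.
Copeland scores (wins − losses):
  A: 0 − 3 = -3
  B: 3 − 0 = 3
  C: 2 − 1 = 1
  D: 1 − 2 = -1
B has the best Copeland score.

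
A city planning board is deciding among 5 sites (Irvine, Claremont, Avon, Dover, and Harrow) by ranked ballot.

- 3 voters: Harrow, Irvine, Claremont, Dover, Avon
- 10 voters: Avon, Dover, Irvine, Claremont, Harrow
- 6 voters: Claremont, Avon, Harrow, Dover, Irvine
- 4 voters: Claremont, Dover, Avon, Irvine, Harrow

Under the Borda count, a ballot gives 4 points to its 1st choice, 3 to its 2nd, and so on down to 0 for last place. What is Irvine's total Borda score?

Borda scores:
  Irvine: 3·3 + 10·2 + 6·0 + 4·1 = 33
  Claremont: 3·2 + 10·1 + 6·4 + 4·4 = 56
  Avon: 3·0 + 10·4 + 6·3 + 4·2 = 66
  Dover: 3·1 + 10·3 + 6·1 + 4·3 = 51
  Harrow: 3·4 + 10·0 + 6·2 + 4·0 = 24

33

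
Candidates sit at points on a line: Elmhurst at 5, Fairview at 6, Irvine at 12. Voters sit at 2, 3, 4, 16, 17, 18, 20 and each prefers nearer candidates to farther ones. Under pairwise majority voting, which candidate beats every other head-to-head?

With single-peaked preferences on a line, the Condorcet winner is the candidate closest to the median voter.
The median voter (position 16) is closest to Irvine at 12.
Check: Irvine vs Fairview — voters closer to Irvine: 4 of 7.

Irvine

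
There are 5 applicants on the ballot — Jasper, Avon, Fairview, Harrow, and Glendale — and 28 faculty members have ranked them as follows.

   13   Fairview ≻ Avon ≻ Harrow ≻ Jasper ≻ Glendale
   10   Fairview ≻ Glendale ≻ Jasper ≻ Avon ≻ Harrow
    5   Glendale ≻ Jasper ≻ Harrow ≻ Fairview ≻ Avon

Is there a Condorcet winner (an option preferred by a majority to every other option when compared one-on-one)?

Yes

Head-to-head results (28 voters total):
Jasper vs Avon: Jasper wins 15–13.
Jasper vs Fairview: Fairview wins 23–5.
Jasper vs Harrow: Jasper wins 15–13.
Jasper vs Glendale: Glendale wins 15–13.
Avon vs Fairview: Fairview wins 28–0.
Avon vs Harrow: Avon wins 23–5.
Avon vs Glendale: Glendale wins 15–13.
Fairview vs Harrow: Fairview wins 23–5.
Fairview vs Glendale: Fairview wins 23–5.
Harrow vs Glendale: Glendale wins 15–13.
Fairview beats each rival — Jasper (23–5), Avon (28–0), Harrow (23–5), Glendale (23–5) — so Fairview is the Condorcet winner.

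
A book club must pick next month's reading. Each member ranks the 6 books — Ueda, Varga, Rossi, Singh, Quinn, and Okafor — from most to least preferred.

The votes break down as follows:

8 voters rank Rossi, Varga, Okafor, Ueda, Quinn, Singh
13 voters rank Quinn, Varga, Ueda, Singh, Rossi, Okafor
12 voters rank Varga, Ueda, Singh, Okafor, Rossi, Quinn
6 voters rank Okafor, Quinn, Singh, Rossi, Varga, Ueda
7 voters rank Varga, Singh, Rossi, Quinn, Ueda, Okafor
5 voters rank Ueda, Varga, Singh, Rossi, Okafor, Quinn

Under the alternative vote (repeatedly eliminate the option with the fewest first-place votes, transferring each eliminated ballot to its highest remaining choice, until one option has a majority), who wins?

Round 1: Varga 19, Quinn 13, Rossi 8, Okafor 6, Ueda 5, Singh 0. Singh has the fewest and is eliminated.
Round 2: Varga 19, Quinn 13, Rossi 8, Okafor 6, Ueda 5. Ueda has the fewest and is eliminated.
Round 3: Varga 24, Quinn 13, Rossi 8, Okafor 6. Okafor has the fewest and is eliminated.
Round 4: Varga 24, Quinn 19, Rossi 8. Rossi has the fewest and is eliminated.
Round 5: Varga 32, Quinn 19. Varga has a majority.

Varga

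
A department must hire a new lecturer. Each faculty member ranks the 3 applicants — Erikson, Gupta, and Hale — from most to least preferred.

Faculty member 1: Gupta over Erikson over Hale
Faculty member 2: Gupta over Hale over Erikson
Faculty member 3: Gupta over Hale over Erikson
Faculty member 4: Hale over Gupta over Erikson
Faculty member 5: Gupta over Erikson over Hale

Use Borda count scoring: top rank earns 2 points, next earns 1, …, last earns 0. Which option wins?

Borda scores:
  Erikson: 1 + 0 + 0 + 0 + 1 = 2
  Gupta: 2 + 2 + 2 + 1 + 2 = 9
  Hale: 0 + 1 + 1 + 2 + 0 = 4
Gupta has the highest total.

Gupta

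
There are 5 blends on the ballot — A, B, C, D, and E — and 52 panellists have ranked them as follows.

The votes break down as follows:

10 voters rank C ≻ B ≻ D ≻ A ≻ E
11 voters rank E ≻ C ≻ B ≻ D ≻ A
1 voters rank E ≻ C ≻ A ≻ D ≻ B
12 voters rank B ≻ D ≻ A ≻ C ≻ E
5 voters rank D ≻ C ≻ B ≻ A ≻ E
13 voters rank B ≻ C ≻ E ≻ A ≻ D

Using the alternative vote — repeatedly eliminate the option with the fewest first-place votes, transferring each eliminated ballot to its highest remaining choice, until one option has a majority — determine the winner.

C

Round 1: B 25, E 12, C 10, D 5, A 0. A has the fewest and is eliminated.
Round 2: B 25, E 12, C 10, D 5. D has the fewest and is eliminated.
Round 3: B 25, C 15, E 12. E has the fewest and is eliminated.
Round 4: C 27, B 25. C has a majority.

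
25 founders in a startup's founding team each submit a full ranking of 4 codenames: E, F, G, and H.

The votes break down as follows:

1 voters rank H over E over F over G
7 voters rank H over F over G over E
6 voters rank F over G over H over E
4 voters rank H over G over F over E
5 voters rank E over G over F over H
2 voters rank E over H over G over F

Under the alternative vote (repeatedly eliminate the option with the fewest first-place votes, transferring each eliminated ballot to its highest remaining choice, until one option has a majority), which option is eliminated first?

G

Round 1: H 12, E 7, F 6, G 0. G has the fewest and is eliminated.
Round 2: H 12, E 7, F 6. F has the fewest and is eliminated.
Round 3: H 18, E 7. H has a majority.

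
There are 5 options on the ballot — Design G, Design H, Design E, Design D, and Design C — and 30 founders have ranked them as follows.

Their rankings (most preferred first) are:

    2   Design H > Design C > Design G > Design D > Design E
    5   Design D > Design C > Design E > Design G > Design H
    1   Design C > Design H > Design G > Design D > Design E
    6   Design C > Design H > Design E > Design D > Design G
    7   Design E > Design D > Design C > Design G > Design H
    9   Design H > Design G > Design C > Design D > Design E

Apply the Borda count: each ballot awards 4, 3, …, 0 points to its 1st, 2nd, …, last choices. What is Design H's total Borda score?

65

Borda scores:
  Design G: 2·2 + 5·1 + 2 + 6·0 + 7·1 + 9·3 = 45
  Design H: 2·4 + 5·0 + 3 + 6·3 + 7·0 + 9·4 = 65
  Design E: 2·0 + 5·2 + 0 + 6·2 + 7·4 + 9·0 = 50
  Design D: 2·1 + 5·4 + 1 + 6·1 + 7·3 + 9·1 = 59
  Design C: 2·3 + 5·3 + 4 + 6·4 + 7·2 + 9·2 = 81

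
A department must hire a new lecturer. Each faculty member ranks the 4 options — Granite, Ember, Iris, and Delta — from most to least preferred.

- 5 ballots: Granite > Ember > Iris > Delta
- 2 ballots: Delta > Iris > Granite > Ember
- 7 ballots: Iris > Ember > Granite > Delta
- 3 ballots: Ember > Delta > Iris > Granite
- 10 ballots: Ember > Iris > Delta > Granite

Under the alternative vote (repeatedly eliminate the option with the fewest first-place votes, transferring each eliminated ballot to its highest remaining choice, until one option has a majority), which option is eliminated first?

Round 1: Ember 13, Iris 7, Granite 5, Delta 2. Delta has the fewest and is eliminated.
Round 2: Ember 13, Iris 9, Granite 5. Granite has the fewest and is eliminated.
Round 3: Ember 18, Iris 9. Ember has a majority.

Delta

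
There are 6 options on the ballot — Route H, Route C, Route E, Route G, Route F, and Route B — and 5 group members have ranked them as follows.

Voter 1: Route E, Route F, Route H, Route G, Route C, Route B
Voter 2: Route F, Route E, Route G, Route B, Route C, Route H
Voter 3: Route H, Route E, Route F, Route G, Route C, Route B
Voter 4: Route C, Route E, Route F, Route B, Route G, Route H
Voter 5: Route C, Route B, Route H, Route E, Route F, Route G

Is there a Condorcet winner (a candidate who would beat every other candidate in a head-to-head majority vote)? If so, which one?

Route E

Head-to-head results (5 voters total):
Route H vs Route C: Route C wins 3–2.
Route H vs Route E: Route E wins 3–2.
Route H vs Route G: Route H wins 3–2.
Route H vs Route F: Route F wins 3–2.
Route H vs Route B: Route B wins 3–2.
Route C vs Route E: Route E wins 3–2.
Route C vs Route G: Route G wins 3–2.
Route C vs Route F: Route F wins 3–2.
Route C vs Route B: Route C wins 4–1.
Route E vs Route G: Route E wins 5–0.
Route E vs Route F: Route E wins 4–1.
Route E vs Route B: Route E wins 4–1.
Route G vs Route F: Route F wins 5–0.
Route G vs Route B: Route G wins 3–2.
Route F vs Route B: Route F wins 4–1.
Route E beats each rival — Route H (3–2), Route C (3–2), Route G (5–0), Route F (4–1), Route B (4–1) — so Route E is the Condorcet winner.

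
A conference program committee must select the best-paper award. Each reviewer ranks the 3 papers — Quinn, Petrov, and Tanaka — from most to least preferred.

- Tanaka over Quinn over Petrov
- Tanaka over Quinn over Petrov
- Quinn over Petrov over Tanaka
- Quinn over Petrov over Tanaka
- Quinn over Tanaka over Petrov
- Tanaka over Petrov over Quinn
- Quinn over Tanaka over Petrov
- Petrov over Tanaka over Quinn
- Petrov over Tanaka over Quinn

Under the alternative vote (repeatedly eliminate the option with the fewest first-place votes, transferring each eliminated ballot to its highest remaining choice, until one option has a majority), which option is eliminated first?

Petrov

Round 1: Quinn 4, Tanaka 3, Petrov 2. Petrov has the fewest and is eliminated.
Round 2: Tanaka 5, Quinn 4. Tanaka has a majority.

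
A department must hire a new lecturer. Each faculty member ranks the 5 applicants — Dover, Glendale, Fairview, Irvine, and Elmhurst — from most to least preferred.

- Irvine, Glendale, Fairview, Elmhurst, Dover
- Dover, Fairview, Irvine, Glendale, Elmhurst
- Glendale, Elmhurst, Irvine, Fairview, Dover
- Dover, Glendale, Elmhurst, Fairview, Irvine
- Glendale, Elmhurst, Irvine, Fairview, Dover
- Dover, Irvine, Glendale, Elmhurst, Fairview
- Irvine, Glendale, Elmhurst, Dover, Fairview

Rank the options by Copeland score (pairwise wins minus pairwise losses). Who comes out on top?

Irvine

Pairwise results:
  Dover vs Glendale: Glendale wins 4–3.
  Dover vs Fairview: Dover wins 4–3.
  Dover vs Irvine: Irvine wins 4–3.
  Dover vs Elmhurst: Elmhurst wins 4–3.
  Glendale vs Fairview: Glendale wins 6–1.
  Glendale vs Irvine: Irvine wins 4–3.
  Glendale vs Elmhurst: Glendale wins 7–0.
  Fairview vs Irvine: Irvine wins 5–2.
  Fairview vs Elmhurst: Elmhurst wins 5–2.
  Irvine vs Elmhurst: Irvine wins 4–3.
Copeland scores (wins − losses):
  Dover: 1 − 3 = -2
  Glendale: 3 − 1 = 2
  Fairview: 0 − 4 = -4
  Irvine: 4 − 0 = 4
  Elmhurst: 2 − 2 = 0
Irvine has the best Copeland score.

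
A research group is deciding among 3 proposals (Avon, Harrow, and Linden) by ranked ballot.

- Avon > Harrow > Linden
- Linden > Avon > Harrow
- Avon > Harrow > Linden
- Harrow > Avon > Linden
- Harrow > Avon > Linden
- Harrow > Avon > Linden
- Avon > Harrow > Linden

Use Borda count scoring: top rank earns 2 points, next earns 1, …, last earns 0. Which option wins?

Avon

Borda scores:
  Avon: 2 + 1 + 2 + 1 + 1 + 1 + 2 = 10
  Harrow: 1 + 0 + 1 + 2 + 2 + 2 + 1 = 9
  Linden: 0 + 2 + 0 + 0 + 0 + 0 + 0 = 2
Avon has the highest total.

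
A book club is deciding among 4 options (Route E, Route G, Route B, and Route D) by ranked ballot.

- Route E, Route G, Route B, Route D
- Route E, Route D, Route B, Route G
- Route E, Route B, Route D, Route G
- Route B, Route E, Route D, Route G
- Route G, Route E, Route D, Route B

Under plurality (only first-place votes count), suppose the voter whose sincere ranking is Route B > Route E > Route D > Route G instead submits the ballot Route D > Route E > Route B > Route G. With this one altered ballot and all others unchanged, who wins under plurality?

First-place totals with the altered ballot: Route E 3, Route G 1, Route B 0, Route D 1.
The winner is unchanged: still Route E.

Route E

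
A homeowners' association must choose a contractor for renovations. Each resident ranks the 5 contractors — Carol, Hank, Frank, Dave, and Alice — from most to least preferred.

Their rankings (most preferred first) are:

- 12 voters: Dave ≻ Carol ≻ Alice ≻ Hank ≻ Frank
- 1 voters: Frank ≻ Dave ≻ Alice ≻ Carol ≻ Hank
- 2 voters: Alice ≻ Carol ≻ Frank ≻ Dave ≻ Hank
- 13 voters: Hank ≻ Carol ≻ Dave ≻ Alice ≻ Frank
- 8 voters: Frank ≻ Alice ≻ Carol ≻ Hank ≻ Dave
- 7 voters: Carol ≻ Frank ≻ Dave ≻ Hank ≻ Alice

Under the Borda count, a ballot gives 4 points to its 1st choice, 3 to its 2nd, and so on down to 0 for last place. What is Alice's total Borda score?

71

Borda scores:
  Carol: 12·3 + 1 + 2·3 + 13·3 + 8·2 + 7·4 = 126
  Hank: 12·1 + 0 + 2·0 + 13·4 + 8·1 + 7·1 = 79
  Frank: 12·0 + 4 + 2·2 + 13·0 + 8·4 + 7·3 = 61
  Dave: 12·4 + 3 + 2·1 + 13·2 + 8·0 + 7·2 = 93
  Alice: 12·2 + 2 + 2·4 + 13·1 + 8·3 + 7·0 = 71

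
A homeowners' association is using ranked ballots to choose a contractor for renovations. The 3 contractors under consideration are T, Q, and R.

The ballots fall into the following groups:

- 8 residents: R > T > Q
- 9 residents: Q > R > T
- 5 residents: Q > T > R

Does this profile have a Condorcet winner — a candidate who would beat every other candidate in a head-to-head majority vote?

Yes

Head-to-head results (22 voters total):
T vs Q: Q wins 14–8.
T vs R: R wins 17–5.
Q vs R: Q wins 14–8.
Q beats each rival — T (14–8), R (14–8) — so Q is the Condorcet winner.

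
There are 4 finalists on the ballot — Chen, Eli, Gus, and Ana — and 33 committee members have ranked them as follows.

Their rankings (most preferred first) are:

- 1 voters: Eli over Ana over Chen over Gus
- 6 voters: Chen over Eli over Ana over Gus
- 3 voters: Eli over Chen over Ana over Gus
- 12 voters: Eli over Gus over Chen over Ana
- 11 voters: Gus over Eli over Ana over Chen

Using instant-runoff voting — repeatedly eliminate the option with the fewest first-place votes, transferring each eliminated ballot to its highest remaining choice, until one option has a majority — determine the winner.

Round 1: Eli 16, Gus 11, Chen 6, Ana 0. Ana has the fewest and is eliminated.
Round 2: Eli 16, Gus 11, Chen 6. Chen has the fewest and is eliminated.
Round 3: Eli 22, Gus 11. Eli has a majority.

Eli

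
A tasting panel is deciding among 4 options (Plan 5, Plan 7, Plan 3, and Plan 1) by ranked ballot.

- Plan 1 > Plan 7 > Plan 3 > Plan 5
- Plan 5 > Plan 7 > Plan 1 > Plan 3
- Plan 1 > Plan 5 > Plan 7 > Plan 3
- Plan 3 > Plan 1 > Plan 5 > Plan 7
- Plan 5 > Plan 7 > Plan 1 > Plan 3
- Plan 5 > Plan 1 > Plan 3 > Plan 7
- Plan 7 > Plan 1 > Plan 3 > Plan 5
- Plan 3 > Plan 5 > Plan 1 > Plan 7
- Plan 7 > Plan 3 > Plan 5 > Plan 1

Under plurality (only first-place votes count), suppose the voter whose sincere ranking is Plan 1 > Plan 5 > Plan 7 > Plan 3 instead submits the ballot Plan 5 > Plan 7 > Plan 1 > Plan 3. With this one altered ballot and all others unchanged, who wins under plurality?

First-place totals with the altered ballot: Plan 5 4, Plan 7 2, Plan 3 2, Plan 1 1.
The winner is unchanged: still Plan 5.

Plan 5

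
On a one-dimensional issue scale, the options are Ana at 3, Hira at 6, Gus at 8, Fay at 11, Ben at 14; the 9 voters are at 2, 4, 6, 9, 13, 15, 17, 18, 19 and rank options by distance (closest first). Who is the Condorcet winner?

Ben

With single-peaked preferences on a line, the Condorcet winner is the candidate closest to the median voter.
The median voter (position 13) is closest to Ben at 14.
Check: Ben vs Gus — voters closer to Ben: 5 of 9.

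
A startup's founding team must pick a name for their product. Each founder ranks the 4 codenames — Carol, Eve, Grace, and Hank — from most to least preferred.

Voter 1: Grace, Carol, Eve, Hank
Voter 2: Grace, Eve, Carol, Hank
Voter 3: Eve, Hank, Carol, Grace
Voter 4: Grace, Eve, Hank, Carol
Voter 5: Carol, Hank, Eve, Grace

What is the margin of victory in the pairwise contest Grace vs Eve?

Ballots ranking Grace above Eve: 3.
Ballots ranking Eve above Grace: 2.
Grace wins 3–2, a margin of 1.

1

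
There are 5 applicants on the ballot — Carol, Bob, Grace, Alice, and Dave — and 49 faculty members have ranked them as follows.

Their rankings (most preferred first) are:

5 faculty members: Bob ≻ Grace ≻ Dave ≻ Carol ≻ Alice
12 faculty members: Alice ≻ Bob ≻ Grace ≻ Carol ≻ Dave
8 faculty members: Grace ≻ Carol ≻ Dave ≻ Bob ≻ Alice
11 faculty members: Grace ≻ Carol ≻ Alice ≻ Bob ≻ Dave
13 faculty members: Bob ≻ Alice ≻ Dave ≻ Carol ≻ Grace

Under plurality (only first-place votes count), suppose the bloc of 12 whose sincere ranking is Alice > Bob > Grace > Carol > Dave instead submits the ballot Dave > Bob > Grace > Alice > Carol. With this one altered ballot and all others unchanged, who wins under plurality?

First-place totals with the altered ballot: Carol 0, Bob 18, Grace 19, Alice 0, Dave 12.
The winner is unchanged: still Grace.

Grace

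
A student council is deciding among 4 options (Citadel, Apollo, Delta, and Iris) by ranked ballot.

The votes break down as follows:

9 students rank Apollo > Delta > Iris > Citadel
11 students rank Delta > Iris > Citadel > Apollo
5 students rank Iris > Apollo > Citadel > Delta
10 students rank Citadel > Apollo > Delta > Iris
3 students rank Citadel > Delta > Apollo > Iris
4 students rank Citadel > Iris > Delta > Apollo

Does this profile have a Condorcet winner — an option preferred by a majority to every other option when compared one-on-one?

No

Head-to-head results (42 voters total):
Citadel vs Apollo: Citadel wins 28–14.
Citadel vs Delta: Citadel wins 22–20.
Citadel vs Iris: Iris wins 25–17.
Apollo vs Delta: Apollo wins 24–18.
Apollo vs Iris: Apollo wins 22–20.
Delta vs Iris: Delta wins 33–9.
No candidate beats all others: Citadel beats Apollo beats Iris beats Citadel, a majority cycle.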